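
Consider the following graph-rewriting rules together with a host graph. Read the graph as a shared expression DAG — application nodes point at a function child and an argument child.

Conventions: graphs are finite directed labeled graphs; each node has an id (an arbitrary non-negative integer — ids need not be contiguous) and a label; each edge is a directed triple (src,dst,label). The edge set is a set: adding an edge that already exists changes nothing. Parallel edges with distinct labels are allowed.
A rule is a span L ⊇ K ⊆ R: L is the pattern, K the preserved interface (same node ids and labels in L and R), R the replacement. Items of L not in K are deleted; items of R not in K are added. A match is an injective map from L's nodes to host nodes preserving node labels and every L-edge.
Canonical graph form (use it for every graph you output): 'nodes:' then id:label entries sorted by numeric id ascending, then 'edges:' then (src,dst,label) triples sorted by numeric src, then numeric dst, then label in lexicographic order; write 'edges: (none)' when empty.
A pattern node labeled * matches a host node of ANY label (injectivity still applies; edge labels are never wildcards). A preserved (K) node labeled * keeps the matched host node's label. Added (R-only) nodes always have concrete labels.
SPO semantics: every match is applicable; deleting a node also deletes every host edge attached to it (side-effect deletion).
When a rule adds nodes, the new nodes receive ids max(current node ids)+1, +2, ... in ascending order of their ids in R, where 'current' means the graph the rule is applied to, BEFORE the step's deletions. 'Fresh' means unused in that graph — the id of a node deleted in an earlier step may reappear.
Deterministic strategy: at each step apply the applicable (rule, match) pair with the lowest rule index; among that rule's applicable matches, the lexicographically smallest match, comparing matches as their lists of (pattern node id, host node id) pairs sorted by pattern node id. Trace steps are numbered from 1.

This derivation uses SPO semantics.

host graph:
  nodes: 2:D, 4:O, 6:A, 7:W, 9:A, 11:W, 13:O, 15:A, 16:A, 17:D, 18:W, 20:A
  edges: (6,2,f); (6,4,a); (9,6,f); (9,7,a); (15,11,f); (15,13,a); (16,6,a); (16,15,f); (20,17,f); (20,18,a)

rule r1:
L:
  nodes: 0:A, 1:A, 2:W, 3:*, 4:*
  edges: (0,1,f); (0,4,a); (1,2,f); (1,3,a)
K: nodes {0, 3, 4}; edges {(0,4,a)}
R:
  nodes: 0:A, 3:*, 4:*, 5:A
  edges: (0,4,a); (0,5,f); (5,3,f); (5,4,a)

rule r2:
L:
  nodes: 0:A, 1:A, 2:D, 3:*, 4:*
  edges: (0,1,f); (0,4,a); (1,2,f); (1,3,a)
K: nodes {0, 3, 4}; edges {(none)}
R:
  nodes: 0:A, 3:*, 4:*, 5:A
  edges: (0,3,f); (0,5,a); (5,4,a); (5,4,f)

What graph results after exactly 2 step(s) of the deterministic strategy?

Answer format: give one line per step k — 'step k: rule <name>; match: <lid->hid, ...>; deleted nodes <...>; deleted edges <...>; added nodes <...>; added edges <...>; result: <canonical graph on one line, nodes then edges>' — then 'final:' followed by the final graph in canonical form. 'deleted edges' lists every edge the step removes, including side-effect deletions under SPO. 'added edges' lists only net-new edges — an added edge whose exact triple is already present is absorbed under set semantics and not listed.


step 1: rule r1; match: 0->16, 1->15, 2->11, 3->13, 4->6; deleted nodes 11, 15; deleted edges (15,11,f); (15,13,a); (16,15,f); added nodes 21; added edges (16,21,f); (21,6,a); (21,13,f); result: nodes: 2:D, 4:O, 6:A, 7:W, 9:A, 13:O, 16:A, 17:D, 18:W, 20:A, 21:A edges: (6,2,f); (6,4,a); (9,6,f); (9,7,a); (16,6,a); (16,21,f); (20,17,f); (20,18,a); (21,6,a); (21,13,f)
step 2: rule r2; match: 0->9, 1->6, 2->2, 3->4, 4->7; deleted nodes 2, 6; deleted edges (6,2,f); (6,4,a); (9,6,f); (9,7,a); (16,6,a); (21,6,a); added nodes 22; added edges (9,4,f); (9,22,a); (22,7,a); (22,7,f); result: nodes: 4:O, 7:W, 9:A, 13:O, 16:A, 17:D, 18:W, 20:A, 21:A, 22:A edges: (9,4,f); (9,22,a); (16,21,f); (20,17,f); (20,18,a); (21,13,f); (22,7,a); (22,7,f)
final:
nodes: 4:O, 7:W, 9:A, 13:O, 16:A, 17:D, 18:W, 20:A, 21:A, 22:A
edges: (9,4,f); (9,22,a); (16,21,f); (20,17,f); (20,18,a); (21,13,f); (22,7,a); (22,7,f)


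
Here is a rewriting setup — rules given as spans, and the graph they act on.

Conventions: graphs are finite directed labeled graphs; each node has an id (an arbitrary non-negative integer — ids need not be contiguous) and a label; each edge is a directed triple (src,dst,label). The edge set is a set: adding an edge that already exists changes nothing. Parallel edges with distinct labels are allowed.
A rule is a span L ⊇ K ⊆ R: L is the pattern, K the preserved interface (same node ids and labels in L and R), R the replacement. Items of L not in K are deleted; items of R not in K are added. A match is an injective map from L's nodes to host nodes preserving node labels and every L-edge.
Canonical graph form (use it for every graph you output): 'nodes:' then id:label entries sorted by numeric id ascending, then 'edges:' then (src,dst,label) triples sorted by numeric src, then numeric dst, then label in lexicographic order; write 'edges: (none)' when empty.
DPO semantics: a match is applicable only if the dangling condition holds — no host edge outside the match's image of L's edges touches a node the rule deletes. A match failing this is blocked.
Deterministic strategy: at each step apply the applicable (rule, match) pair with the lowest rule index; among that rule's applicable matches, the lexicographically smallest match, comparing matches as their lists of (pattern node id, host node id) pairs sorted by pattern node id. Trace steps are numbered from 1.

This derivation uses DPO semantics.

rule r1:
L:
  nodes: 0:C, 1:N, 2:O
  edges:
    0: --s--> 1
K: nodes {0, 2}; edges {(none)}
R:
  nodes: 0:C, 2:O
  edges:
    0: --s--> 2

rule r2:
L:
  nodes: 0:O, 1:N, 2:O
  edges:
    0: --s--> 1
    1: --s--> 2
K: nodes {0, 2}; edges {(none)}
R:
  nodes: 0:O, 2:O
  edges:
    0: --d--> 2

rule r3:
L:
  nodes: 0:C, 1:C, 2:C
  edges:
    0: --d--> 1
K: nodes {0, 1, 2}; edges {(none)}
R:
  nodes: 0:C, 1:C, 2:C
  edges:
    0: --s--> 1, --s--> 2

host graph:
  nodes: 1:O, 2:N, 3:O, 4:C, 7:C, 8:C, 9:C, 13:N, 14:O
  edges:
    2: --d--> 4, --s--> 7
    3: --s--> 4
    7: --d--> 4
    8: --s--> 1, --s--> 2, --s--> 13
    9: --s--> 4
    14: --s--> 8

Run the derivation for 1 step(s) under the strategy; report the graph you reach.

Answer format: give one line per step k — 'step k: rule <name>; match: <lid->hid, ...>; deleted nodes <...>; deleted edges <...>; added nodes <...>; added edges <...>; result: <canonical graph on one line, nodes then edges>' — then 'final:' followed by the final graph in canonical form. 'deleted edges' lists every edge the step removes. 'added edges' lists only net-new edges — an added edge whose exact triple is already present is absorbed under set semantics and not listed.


step 1: rule r1; match: 0->8, 1->13, 2->1; deleted nodes 13; deleted edges (8,13,s); added nodes (none); added edges (none); result: nodes: 1:O, 2:N, 3:O, 4:C, 7:C, 8:C, 9:C, 14:O edges: (2,4,d); (2,7,s); (3,4,s); (7,4,d); (8,1,s); (8,2,s); (9,4,s); (14,8,s)
final:
nodes: 1:O, 2:N, 3:O, 4:C, 7:C, 8:C, 9:C, 14:O
edges: (2,4,d); (2,7,s); (3,4,s); (7,4,d); (8,1,s); (8,2,s); (9,4,s); (14,8,s)


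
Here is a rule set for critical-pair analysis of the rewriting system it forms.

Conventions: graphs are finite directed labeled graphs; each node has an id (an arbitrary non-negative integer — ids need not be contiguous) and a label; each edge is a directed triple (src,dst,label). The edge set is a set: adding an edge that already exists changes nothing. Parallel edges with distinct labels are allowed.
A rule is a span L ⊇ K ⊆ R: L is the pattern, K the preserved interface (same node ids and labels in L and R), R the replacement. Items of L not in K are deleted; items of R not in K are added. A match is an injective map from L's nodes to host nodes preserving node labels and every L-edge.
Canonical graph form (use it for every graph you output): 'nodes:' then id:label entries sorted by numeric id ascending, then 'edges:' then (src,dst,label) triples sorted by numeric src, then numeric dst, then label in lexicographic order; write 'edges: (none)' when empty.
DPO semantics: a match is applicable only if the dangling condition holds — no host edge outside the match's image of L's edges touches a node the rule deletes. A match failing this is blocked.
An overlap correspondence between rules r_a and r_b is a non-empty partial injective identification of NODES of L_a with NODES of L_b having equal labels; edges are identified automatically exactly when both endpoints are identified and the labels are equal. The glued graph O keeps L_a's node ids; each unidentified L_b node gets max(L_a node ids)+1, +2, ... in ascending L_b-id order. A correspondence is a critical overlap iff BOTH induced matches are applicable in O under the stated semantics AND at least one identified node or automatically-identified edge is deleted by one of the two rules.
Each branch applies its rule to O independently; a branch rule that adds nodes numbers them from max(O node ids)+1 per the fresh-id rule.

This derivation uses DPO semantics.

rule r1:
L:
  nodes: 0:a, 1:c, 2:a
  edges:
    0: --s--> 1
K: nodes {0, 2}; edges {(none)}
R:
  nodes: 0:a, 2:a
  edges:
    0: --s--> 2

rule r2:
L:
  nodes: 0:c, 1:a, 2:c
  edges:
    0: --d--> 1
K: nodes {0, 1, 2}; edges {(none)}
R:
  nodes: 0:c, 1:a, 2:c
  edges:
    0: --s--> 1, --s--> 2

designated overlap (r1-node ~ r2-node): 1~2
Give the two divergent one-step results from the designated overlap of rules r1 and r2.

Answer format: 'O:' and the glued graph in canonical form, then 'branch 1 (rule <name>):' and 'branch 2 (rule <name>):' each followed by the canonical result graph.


O:
nodes: 0:a, 1:c, 2:a, 3:c, 4:a
edges: (0,1,s); (3,4,d)
branch 1 (rule r1):
nodes: 0:a, 2:a, 3:c, 4:a
edges: (0,2,s); (3,4,d)
branch 2 (rule r2):
nodes: 0:a, 1:c, 2:a, 3:c, 4:a
edges: (0,1,s); (3,1,s); (3,4,s)


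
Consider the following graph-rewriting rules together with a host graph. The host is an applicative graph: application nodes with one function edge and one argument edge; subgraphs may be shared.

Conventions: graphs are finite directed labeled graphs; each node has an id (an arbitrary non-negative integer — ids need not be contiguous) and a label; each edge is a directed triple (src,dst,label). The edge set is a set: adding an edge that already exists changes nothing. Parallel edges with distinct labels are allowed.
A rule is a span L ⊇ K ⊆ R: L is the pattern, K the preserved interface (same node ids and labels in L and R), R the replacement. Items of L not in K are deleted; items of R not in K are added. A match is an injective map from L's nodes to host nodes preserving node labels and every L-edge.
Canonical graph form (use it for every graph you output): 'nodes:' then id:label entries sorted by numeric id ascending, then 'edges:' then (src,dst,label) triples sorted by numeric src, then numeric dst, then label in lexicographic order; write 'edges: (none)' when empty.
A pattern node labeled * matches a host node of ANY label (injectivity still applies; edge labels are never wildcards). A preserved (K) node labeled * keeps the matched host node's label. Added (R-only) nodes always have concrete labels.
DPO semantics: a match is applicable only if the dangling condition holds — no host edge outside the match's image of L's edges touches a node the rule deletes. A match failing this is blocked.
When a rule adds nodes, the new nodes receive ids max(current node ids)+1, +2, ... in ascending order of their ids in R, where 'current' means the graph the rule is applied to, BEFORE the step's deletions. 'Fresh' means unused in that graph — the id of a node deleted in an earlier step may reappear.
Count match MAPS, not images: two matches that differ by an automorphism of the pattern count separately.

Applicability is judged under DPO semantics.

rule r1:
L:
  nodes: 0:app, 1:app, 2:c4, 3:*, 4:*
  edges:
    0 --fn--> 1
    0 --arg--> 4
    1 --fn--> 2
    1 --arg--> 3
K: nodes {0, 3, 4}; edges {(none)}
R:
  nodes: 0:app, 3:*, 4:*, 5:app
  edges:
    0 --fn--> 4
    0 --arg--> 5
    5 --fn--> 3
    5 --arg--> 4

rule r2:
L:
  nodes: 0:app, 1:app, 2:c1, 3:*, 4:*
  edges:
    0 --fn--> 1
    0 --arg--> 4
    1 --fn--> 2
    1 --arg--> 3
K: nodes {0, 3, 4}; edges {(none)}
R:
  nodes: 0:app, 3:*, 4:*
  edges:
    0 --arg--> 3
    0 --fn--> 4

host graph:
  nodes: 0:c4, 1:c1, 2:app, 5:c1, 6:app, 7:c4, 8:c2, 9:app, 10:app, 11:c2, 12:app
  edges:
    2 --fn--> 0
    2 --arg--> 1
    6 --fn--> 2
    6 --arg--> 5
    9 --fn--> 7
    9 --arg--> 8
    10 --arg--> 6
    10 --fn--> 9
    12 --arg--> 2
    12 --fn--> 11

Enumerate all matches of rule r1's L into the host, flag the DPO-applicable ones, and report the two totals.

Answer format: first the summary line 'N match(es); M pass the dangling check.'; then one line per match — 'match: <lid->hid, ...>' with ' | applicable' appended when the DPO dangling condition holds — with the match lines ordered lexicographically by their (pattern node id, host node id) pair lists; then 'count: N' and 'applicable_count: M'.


2 match(es); 1 pass the dangling check.
match: 0->6, 1->2, 2->0, 3->1, 4->5
match: 0->10, 1->9, 2->7, 3->8, 4->6 | applicable
count: 2
applicable_count: 1


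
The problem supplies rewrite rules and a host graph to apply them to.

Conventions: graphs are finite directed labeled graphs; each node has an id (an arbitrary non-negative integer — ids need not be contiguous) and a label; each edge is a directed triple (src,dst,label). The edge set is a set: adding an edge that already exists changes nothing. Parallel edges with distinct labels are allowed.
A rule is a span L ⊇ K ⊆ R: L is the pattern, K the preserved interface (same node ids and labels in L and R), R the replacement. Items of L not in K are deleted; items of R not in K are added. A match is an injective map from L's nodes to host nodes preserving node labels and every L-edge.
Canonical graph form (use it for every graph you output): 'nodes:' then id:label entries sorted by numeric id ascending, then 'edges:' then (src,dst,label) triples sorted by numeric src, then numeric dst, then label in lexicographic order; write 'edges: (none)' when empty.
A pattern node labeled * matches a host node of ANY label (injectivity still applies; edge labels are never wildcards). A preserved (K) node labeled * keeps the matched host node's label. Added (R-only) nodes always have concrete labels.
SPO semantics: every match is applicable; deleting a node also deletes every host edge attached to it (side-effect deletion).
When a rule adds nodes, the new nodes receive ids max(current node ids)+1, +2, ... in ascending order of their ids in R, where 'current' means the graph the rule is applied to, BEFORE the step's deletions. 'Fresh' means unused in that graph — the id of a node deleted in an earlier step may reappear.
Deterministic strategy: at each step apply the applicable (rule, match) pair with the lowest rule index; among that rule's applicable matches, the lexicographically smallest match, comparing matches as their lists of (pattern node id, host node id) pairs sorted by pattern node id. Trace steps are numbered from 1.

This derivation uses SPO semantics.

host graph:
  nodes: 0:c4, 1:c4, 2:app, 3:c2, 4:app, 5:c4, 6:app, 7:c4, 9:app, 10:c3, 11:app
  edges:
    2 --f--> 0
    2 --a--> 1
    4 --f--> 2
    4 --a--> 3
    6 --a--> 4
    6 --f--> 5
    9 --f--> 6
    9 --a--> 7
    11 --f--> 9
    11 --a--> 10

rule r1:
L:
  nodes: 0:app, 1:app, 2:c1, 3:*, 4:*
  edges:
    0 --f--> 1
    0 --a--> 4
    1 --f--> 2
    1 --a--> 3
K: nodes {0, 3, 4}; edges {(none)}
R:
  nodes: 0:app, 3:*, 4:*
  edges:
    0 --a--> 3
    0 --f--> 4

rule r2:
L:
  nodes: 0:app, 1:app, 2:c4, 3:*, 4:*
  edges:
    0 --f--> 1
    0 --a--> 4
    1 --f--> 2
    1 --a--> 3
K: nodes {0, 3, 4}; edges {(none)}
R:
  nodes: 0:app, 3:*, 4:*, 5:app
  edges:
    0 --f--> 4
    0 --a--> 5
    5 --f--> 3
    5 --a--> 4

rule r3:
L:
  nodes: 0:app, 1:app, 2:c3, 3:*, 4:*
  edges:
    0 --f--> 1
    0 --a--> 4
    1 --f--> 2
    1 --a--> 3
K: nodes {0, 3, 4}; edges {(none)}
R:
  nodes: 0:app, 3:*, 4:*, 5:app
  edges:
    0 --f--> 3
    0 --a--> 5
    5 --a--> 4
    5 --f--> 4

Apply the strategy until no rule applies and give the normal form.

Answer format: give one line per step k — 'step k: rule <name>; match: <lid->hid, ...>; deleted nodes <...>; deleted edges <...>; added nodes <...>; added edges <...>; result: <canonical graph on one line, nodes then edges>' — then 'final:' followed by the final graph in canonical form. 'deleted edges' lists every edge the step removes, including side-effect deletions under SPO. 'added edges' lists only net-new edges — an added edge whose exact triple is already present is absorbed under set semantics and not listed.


step 1: rule r2; match: 0->4, 1->2, 2->0, 3->1, 4->3; deleted nodes 0, 2; deleted edges (2,0,f); (2,1,a); (4,2,f); (4,3,a); added nodes 12; added edges (4,3,f); (4,12,a); (12,1,f); (12,3,a); result: nodes: 1:c4, 3:c2, 4:app, 5:c4, 6:app, 7:c4, 9:app, 10:c3, 11:app, 12:app edges: (4,3,f); (4,12,a); (6,4,a); (6,5,f); (9,6,f); (9,7,a); (11,9,f); (11,10,a); (12,1,f); (12,3,a)
step 2: rule r2; match: 0->9, 1->6, 2->5, 3->4, 4->7; deleted nodes 5, 6; deleted edges (6,4,a); (6,5,f); (9,6,f); (9,7,a); added nodes 13; added edges (9,7,f); (9,13,a); (13,4,f); (13,7,a); result: nodes: 1:c4, 3:c2, 4:app, 7:c4, 9:app, 10:c3, 11:app, 12:app, 13:app edges: (4,3,f); (4,12,a); (9,7,f); (9,13,a); (11,9,f); (11,10,a); (12,1,f); (12,3,a); (13,4,f); (13,7,a)
step 3: rule r2; match: 0->11, 1->9, 2->7, 3->13, 4->10; deleted nodes 7, 9; deleted edges (9,7,f); (9,13,a); (11,9,f); (11,10,a); (13,7,a); added nodes 14; added edges (11,10,f); (11,14,a); (14,10,a); (14,13,f); result: nodes: 1:c4, 3:c2, 4:app, 10:c3, 11:app, 12:app, 13:app, 14:app edges: (4,3,f); (4,12,a); (11,10,f); (11,14,a); (12,1,f); (12,3,a); (13,4,f); (14,10,a); (14,13,f)
final:
nodes: 1:c4, 3:c2, 4:app, 10:c3, 11:app, 12:app, 13:app, 14:app
edges: (4,3,f); (4,12,a); (11,10,f); (11,14,a); (12,1,f); (12,3,a); (13,4,f); (14,10,a); (14,13,f)


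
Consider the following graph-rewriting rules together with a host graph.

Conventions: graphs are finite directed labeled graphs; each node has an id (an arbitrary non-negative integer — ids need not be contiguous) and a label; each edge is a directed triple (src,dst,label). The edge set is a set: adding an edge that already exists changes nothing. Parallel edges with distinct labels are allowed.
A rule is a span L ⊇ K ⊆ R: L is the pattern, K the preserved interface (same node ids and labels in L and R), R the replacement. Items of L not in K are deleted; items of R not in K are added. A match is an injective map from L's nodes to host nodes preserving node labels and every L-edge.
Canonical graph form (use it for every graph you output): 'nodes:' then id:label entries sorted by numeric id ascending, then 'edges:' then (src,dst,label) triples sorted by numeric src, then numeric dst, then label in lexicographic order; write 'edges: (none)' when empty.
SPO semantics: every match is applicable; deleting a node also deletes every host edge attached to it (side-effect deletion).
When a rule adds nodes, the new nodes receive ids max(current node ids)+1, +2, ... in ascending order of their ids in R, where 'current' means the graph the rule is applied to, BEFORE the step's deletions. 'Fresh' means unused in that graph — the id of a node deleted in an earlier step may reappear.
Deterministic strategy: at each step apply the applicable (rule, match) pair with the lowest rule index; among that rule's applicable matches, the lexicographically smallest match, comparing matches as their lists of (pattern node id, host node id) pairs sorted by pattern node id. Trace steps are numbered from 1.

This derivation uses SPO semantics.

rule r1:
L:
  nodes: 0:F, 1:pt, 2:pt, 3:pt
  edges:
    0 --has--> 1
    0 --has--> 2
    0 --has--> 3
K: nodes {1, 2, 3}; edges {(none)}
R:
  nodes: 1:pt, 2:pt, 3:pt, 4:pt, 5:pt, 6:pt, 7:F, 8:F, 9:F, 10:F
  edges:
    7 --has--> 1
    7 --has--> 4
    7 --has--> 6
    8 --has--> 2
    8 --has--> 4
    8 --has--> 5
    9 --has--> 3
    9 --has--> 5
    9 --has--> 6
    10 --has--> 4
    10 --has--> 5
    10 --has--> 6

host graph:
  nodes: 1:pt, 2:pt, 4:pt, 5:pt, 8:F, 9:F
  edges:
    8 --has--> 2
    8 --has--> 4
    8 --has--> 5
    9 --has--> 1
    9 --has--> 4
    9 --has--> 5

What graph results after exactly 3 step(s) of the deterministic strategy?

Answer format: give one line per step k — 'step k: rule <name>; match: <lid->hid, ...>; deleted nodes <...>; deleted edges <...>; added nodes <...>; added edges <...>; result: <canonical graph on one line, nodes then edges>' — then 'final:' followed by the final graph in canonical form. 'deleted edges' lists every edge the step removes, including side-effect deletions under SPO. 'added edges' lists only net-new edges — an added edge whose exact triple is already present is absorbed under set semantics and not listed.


step 1: rule r1; match: 0->8, 1->2, 2->4, 3->5; deleted nodes 8; deleted edges (8,2,has); (8,4,has); (8,5,has); added nodes 10, 11, 12, 13, 14, 15, 16; added edges (13,2,has); (13,10,has); (13,12,has); (14,4,has); (14,10,has); (14,11,has); (15,5,has); (15,11,has); (15,12,has); (16,10,has); (16,11,has); (16,12,has); result: nodes: 1:pt, 2:pt, 4:pt, 5:pt, 9:F, 10:pt, 11:pt, 12:pt, 13:F, 14:F, 15:F, 16:F edges: (9,1,has); (9,4,has); (9,5,has); (13,2,has); (13,10,has); (13,12,has); (14,4,has); (14,10,has); (14,11,has); (15,5,has); (15,11,has); (15,12,has); (16,10,has); (16,11,has); (16,12,has)
step 2: rule r1; match: 0->9, 1->1, 2->4, 3->5; deleted nodes 9; deleted edges (9,1,has); (9,4,has); (9,5,has); added nodes 17, 18, 19, 20, 21, 22, 23; added edges (20,1,has); (20,17,has); (20,19,has); (21,4,has); (21,17,has); (21,18,has); (22,5,has); (22,18,has); (22,19,has); (23,17,has); (23,18,has); (23,19,has); result: nodes: 1:pt, 2:pt, 4:pt, 5:pt, 10:pt, 11:pt, 12:pt, 13:F, 14:F, 15:F, 16:F, 17:pt, 18:pt, 19:pt, 20:F, 21:F, 22:F, 23:F edges: (13,2,has); (13,10,has); (13,12,has); (14,4,has); (14,10,has); (14,11,has); (15,5,has); (15,11,has); (15,12,has); (16,10,has); (16,11,has); (16,12,has); (20,1,has); (20,17,has); (20,19,has); (21,4,has); (21,17,has); (21,18,has); (22,5,has); (22,18,has); (22,19,has); (23,17,has); (23,18,has); (23,19,has)
step 3: rule r1; match: 0->13, 1->2, 2->10, 3->12; deleted nodes 13; deleted edges (13,2,has); (13,10,has); (13,12,has); added nodes 24, 25, 26, 27, 28, 29, 30; added edges (27,2,has); (27,24,has); (27,26,has); (28,10,has); (28,24,has); (28,25,has); (29,12,has); (29,25,has); (29,26,has); (30,24,has); (30,25,has); (30,26,has); result: nodes: 1:pt, 2:pt, 4:pt, 5:pt, 10:pt, 11:pt, 12:pt, 14:F, 15:F, 16:F, 17:pt, 18:pt, 19:pt, 20:F, 21:F, 22:F, 23:F, 24:pt, 25:pt, 26:pt, 27:F, 28:F, 29:F, 30:F edges: (14,4,has); (14,10,has); (14,11,has); (15,5,has); (15,11,has); (15,12,has); (16,10,has); (16,11,has); (16,12,has); (20,1,has); (20,17,has); (20,19,has); (21,4,has); (21,17,has); (21,18,has); (22,5,has); (22,18,has); (22,19,has); (23,17,has); (23,18,has); (23,19,has); (27,2,has); (27,24,has); (27,26,has); (28,10,has); (28,24,has); (28,25,has); (29,12,has); (29,25,has); (29,26,has); (30,24,has); (30,25,has); (30,26,has)
final:
nodes: 1:pt, 2:pt, 4:pt, 5:pt, 10:pt, 11:pt, 12:pt, 14:F, 15:F, 16:F, 17:pt, 18:pt, 19:pt, 20:F, 21:F, 22:F, 23:F, 24:pt, 25:pt, 26:pt, 27:F, 28:F, 29:F, 30:F
edges: (14,4,has); (14,10,has); (14,11,has); (15,5,has); (15,11,has); (15,12,has); (16,10,has); (16,11,has); (16,12,has); (20,1,has); (20,17,has); (20,19,has); (21,4,has); (21,17,has); (21,18,has); (22,5,has); (22,18,has); (22,19,has); (23,17,has); (23,18,has); (23,19,has); (27,2,has); (27,24,has); (27,26,has); (28,10,has); (28,24,has); (28,25,has); (29,12,has); (29,25,has); (29,26,has); (30,24,has); (30,25,has); (30,26,has)


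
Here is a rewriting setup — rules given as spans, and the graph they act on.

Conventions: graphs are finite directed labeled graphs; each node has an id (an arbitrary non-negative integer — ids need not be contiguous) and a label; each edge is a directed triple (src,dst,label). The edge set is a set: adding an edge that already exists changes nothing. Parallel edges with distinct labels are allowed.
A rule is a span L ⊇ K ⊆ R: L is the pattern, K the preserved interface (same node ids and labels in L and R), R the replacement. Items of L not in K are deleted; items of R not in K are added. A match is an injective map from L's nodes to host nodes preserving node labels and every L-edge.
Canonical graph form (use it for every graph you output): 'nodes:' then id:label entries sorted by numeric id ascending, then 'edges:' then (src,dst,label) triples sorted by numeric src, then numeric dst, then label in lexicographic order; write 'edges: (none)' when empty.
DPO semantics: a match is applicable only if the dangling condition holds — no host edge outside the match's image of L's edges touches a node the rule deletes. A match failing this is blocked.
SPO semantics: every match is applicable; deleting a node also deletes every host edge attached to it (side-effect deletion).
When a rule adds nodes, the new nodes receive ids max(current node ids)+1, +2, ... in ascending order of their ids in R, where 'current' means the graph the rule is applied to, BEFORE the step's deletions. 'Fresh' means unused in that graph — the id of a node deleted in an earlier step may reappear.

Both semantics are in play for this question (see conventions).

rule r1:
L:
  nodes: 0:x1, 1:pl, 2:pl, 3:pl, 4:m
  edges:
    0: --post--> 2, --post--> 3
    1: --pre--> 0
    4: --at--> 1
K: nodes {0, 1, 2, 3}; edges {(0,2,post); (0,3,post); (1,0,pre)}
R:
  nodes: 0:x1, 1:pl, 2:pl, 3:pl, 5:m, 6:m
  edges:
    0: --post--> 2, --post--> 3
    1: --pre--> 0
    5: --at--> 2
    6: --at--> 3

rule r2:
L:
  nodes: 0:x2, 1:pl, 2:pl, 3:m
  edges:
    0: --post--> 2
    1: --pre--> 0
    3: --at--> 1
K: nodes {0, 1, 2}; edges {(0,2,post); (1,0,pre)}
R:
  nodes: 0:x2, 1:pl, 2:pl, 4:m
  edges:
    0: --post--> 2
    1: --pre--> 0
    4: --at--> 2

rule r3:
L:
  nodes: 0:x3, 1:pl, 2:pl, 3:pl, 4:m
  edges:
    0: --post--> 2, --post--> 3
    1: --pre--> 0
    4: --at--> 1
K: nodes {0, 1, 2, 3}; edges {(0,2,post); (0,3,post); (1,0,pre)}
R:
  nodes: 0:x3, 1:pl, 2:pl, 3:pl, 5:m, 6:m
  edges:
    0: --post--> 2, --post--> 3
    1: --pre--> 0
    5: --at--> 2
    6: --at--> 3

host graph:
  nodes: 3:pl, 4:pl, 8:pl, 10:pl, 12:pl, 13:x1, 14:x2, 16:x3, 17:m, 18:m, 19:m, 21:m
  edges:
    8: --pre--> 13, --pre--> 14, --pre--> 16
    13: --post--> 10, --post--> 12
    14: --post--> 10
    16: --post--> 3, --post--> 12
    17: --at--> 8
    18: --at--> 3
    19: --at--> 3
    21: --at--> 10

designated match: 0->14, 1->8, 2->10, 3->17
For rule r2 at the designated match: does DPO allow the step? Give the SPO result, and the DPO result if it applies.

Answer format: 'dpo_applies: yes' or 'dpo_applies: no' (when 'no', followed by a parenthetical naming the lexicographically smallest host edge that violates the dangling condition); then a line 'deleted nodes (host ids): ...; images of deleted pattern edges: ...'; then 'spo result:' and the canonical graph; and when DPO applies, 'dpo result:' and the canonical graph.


dpo_applies: yes
deleted nodes (host ids): 17; images of deleted pattern edges: (17,8,at)
spo result:
nodes: 3:pl, 4:pl, 8:pl, 10:pl, 12:pl, 13:x1, 14:x2, 16:x3, 18:m, 19:m, 21:m, 22:m
edges: (8,13,pre); (8,14,pre); (8,16,pre); (13,10,post); (13,12,post); (14,10,post); (16,3,post); (16,12,post); (18,3,at); (19,3,at); (21,10,at); (22,10,at)
dpo result:
nodes: 3:pl, 4:pl, 8:pl, 10:pl, 12:pl, 13:x1, 14:x2, 16:x3, 18:m, 19:m, 21:m, 22:m
edges: (8,13,pre); (8,14,pre); (8,16,pre); (13,10,post); (13,12,post); (14,10,post); (16,3,post); (16,12,post); (18,3,at); (19,3,at); (21,10,at); (22,10,at)


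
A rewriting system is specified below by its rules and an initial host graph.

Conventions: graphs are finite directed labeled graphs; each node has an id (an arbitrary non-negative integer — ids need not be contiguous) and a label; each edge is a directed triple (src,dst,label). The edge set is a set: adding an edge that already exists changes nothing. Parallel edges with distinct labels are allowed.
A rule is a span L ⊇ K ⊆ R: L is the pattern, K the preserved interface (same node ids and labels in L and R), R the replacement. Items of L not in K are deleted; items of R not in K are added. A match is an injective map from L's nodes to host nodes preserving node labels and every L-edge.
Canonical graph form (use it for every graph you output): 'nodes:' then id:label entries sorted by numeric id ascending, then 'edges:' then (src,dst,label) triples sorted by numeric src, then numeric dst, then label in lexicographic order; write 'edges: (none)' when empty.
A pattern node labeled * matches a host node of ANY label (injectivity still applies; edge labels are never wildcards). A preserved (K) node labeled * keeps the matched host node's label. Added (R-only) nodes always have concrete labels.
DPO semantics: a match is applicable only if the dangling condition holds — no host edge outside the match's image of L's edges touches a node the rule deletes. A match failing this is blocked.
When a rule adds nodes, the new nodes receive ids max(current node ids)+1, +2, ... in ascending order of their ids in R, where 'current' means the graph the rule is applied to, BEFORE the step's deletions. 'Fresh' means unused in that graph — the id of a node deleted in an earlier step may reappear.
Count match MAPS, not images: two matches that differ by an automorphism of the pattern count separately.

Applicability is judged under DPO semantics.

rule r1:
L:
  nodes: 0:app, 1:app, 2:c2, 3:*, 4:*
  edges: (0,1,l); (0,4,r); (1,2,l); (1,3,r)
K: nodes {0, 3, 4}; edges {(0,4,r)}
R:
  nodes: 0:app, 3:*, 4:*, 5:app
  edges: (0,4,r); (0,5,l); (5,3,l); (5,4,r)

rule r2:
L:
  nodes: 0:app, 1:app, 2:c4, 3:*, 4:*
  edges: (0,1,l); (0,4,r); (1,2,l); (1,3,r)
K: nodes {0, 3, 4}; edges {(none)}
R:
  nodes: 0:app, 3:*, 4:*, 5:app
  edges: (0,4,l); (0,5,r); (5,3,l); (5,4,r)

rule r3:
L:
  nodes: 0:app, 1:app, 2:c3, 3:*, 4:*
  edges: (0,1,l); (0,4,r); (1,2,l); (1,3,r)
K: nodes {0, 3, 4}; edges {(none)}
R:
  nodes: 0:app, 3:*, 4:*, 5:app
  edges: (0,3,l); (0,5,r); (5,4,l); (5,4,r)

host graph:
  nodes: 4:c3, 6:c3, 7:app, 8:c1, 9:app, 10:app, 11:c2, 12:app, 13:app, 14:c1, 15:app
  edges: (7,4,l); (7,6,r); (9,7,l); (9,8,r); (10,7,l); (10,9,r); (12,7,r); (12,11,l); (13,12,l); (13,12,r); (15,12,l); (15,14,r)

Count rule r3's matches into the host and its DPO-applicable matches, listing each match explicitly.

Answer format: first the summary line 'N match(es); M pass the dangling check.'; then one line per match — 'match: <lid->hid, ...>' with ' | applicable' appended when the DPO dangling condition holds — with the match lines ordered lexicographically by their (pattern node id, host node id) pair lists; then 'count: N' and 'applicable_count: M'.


2 match(es); 0 pass the dangling check.
match: 0->9, 1->7, 2->4, 3->6, 4->8
match: 0->10, 1->7, 2->4, 3->6, 4->9
count: 2
applicable_count: 0


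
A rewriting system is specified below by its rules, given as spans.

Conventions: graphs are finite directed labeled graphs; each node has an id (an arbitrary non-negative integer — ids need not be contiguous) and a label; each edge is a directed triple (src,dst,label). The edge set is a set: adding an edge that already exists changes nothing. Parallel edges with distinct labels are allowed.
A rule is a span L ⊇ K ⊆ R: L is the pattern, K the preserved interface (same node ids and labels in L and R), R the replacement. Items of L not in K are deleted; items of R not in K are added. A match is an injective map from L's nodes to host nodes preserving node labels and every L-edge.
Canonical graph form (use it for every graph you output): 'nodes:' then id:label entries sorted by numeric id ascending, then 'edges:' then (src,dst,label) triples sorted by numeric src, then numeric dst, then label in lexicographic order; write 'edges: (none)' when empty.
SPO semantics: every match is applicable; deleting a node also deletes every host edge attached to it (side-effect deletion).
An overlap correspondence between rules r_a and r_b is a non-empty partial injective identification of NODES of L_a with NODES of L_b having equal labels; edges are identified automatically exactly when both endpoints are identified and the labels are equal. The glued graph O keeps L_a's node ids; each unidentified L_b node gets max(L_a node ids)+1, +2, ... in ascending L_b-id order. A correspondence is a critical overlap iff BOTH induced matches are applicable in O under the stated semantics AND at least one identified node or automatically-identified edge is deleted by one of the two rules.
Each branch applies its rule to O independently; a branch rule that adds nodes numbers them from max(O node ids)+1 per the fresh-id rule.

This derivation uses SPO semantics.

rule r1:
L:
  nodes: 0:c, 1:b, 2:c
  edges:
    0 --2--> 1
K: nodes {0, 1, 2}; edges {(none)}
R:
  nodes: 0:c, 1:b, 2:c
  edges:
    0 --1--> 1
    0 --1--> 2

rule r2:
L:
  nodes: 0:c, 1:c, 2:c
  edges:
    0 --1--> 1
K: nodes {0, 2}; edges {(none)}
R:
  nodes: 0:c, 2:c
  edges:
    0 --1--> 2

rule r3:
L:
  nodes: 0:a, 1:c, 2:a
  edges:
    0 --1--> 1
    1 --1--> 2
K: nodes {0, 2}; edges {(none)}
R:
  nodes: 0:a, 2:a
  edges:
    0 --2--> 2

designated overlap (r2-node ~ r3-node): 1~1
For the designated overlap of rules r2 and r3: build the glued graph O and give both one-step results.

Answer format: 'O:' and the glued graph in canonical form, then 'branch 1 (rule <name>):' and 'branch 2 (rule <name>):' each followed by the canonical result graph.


O:
nodes: 0:c, 1:c, 2:c, 3:a, 4:a
edges: (0,1,1); (1,4,1); (3,1,1)
branch 1 (rule r2):
nodes: 0:c, 2:c, 3:a, 4:a
edges: (0,2,1)
branch 2 (rule r3):
nodes: 0:c, 2:c, 3:a, 4:a
edges: (3,4,2)


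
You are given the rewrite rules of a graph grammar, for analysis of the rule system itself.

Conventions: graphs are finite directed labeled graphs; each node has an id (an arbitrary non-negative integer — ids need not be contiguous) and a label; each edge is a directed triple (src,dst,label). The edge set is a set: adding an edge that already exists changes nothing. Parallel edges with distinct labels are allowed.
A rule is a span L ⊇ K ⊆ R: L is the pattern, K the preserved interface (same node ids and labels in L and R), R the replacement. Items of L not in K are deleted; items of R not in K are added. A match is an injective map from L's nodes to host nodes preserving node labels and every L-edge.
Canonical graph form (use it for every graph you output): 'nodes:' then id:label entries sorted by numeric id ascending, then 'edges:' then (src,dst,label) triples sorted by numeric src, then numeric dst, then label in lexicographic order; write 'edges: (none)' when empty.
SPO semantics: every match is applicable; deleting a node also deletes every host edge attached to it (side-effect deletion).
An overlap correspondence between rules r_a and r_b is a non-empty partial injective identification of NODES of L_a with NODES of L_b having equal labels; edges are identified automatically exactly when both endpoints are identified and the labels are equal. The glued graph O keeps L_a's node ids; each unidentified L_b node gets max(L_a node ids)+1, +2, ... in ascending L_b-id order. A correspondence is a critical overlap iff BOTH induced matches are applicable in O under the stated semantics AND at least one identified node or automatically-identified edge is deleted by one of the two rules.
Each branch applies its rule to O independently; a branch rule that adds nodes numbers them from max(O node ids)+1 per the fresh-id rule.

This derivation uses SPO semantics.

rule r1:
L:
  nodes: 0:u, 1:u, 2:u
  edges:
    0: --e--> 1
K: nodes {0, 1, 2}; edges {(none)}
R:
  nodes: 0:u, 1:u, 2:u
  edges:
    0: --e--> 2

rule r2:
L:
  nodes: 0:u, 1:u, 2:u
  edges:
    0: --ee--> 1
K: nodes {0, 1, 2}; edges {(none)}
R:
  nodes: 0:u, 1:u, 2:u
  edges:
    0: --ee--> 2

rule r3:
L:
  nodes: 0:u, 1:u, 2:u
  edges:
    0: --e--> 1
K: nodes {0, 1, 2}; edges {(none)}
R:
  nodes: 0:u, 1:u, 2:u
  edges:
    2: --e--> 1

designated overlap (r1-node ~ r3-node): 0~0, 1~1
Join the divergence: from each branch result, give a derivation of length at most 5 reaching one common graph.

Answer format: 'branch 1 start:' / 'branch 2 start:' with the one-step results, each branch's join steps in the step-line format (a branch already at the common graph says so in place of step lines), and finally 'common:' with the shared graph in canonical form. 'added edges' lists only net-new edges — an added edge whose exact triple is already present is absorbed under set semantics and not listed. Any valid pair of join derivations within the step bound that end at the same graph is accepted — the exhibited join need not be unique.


branch 1 start:
nodes: 0:u, 1:u, 2:u, 3:u
edges: (0,2,e)
branch 2 start:
nodes: 0:u, 1:u, 2:u, 3:u
edges: (3,1,e)
branch 1 step 1: rule r1; match: 0->0, 1->2, 2->1; deleted nodes (none); deleted edges (0,2,e); added nodes (none); added edges (0,1,e); result: nodes: 0:u, 1:u, 2:u, 3:u edges: (0,1,e)
branch 2 step 1: rule r3; match: 0->3, 1->1, 2->0; deleted nodes (none); deleted edges (3,1,e); added nodes (none); added edges (0,1,e); result: nodes: 0:u, 1:u, 2:u, 3:u edges: (0,1,e)
common:
nodes: 0:u, 1:u, 2:u, 3:u
edges: (0,1,e)


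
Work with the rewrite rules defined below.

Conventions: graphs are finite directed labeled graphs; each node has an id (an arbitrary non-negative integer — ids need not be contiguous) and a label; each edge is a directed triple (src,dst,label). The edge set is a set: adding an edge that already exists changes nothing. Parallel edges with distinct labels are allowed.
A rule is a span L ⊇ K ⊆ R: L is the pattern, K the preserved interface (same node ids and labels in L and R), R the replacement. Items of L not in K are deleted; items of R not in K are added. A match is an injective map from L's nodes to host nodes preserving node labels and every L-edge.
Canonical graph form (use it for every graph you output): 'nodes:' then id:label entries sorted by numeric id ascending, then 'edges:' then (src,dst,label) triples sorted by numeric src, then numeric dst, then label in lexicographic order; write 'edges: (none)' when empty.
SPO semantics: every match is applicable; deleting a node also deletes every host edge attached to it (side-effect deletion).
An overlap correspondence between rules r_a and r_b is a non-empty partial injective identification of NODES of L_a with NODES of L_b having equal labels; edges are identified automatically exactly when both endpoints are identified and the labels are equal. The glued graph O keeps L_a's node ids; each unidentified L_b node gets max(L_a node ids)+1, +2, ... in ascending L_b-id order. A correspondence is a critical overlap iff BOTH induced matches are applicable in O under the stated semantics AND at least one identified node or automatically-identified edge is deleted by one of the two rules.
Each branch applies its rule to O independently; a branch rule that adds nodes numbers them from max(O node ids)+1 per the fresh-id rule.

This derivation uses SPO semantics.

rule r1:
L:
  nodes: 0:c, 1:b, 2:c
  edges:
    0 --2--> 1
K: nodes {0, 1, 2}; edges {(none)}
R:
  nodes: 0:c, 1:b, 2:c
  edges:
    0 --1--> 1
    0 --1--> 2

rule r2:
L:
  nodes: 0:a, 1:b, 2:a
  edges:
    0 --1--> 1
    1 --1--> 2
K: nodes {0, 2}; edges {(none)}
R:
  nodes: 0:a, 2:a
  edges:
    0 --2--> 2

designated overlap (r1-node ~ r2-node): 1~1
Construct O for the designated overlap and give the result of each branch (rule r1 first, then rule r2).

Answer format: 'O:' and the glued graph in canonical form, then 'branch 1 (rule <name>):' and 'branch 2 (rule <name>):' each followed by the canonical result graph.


O:
nodes: 0:c, 1:b, 2:c, 3:a, 4:a
edges: (0,1,2); (1,4,1); (3,1,1)
branch 1 (rule r1):
nodes: 0:c, 1:b, 2:c, 3:a, 4:a
edges: (0,1,1); (0,2,1); (1,4,1); (3,1,1)
branch 2 (rule r2):
nodes: 0:c, 2:c, 3:a, 4:a
edges: (3,4,2)


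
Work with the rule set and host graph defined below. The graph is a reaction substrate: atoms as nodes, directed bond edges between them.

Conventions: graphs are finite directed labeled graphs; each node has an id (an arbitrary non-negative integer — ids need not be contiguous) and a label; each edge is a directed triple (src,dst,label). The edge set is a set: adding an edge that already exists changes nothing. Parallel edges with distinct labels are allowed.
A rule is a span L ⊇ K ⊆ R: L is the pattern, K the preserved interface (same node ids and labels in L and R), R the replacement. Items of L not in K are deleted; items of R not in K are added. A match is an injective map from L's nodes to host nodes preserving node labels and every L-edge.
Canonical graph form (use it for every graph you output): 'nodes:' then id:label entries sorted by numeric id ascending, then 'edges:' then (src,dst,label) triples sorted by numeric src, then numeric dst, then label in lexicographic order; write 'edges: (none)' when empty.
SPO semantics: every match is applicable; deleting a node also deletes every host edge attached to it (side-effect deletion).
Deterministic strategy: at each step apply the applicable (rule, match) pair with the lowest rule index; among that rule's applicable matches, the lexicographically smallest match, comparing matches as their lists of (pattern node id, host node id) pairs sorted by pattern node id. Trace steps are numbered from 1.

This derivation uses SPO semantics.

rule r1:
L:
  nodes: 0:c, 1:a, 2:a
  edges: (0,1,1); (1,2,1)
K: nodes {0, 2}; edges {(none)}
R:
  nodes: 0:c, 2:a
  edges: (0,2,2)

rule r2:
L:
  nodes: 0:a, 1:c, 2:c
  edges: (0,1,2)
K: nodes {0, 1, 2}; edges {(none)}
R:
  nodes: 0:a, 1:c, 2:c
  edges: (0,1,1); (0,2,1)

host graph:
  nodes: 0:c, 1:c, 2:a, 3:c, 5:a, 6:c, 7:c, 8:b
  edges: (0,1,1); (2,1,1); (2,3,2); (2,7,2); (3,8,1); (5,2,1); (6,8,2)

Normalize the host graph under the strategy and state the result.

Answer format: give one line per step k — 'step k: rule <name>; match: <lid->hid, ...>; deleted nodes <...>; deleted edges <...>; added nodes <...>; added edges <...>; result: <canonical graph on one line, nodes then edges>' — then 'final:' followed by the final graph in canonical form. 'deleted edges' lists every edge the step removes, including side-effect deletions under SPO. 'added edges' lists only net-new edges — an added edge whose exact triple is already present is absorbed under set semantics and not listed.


step 1: rule r2; match: 0->2, 1->3, 2->0; deleted nodes (none); deleted edges (2,3,2); added nodes (none); added edges (2,0,1); (2,3,1); result: nodes: 0:c, 1:c, 2:a, 3:c, 5:a, 6:c, 7:c, 8:b edges: (0,1,1); (2,0,1); (2,1,1); (2,3,1); (2,7,2); (3,8,1); (5,2,1); (6,8,2)
step 2: rule r2; match: 0->2, 1->7, 2->0; deleted nodes (none); deleted edges (2,7,2); added nodes (none); added edges (2,7,1); result: nodes: 0:c, 1:c, 2:a, 3:c, 5:a, 6:c, 7:c, 8:b edges: (0,1,1); (2,0,1); (2,1,1); (2,3,1); (2,7,1); (3,8,1); (5,2,1); (6,8,2)
final:
nodes: 0:c, 1:c, 2:a, 3:c, 5:a, 6:c, 7:c, 8:b
edges: (0,1,1); (2,0,1); (2,1,1); (2,3,1); (2,7,1); (3,8,1); (5,2,1); (6,8,2)
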